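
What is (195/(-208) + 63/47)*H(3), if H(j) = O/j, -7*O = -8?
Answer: 101/658 ≈ 0.15350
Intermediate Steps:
O = 8/7 (O = -⅐*(-8) = 8/7 ≈ 1.1429)
H(j) = 8/(7*j)
(195/(-208) + 63/47)*H(3) = (195/(-208) + 63/47)*((8/7)/3) = (195*(-1/208) + 63*(1/47))*((8/7)*(⅓)) = (-15/16 + 63/47)*(8/21) = (303/752)*(8/21) = 101/658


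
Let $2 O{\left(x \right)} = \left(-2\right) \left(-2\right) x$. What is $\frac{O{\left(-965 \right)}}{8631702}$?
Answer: $- \frac{965}{4315851} \approx -0.00022359$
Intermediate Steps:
$O{\left(x \right)} = 2 x$ ($O{\left(x \right)} = \frac{\left(-2\right) \left(-2\right) x}{2} = \frac{4 x}{2} = 2 x$)
$\frac{O{\left(-965 \right)}}{8631702} = \frac{2 \left(-965\right)}{8631702} = \left(-1930\right) \frac{1}{8631702} = - \frac{965}{4315851}$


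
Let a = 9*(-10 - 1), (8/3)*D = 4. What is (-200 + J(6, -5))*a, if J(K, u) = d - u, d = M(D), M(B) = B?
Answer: 38313/2 ≈ 19157.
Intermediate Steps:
D = 3/2 (D = (3/8)*4 = 3/2 ≈ 1.5000)
d = 3/2 ≈ 1.5000
a = -99 (a = 9*(-11) = -99)
J(K, u) = 3/2 - u
(-200 + J(6, -5))*a = (-200 + (3/2 - 1*(-5)))*(-99) = (-200 + (3/2 + 5))*(-99) = (-200 + 13/2)*(-99) = -387/2*(-99) = 38313/2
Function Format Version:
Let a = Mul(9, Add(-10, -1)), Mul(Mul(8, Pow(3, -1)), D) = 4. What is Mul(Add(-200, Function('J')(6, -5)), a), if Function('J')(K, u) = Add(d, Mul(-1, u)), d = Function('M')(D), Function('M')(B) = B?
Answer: Rational(38313, 2) ≈ 19157.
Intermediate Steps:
D = Rational(3, 2) (D = Mul(Rational(3, 8), 4) = Rational(3, 2) ≈ 1.5000)
d = Rational(3, 2) ≈ 1.5000
a = -99 (a = Mul(9, -11) = -99)
Function('J')(K, u) = Add(Rational(3, 2), Mul(-1, u))
Mul(Add(-200, Function('J')(6, -5)), a) = Mul(Add(-200, Add(Rational(3, 2), Mul(-1, -5))), -99) = Mul(Add(-200, Add(Rational(3, 2), 5)), -99) = Mul(Add(-200, Rational(13, 2)), -99) = Mul(Rational(-387, 2), -99) = Rational(38313, 2)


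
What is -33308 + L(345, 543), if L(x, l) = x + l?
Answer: -32420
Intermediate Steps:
L(x, l) = l + x
-33308 + L(345, 543) = -33308 + (543 + 345) = -33308 + 888 = -32420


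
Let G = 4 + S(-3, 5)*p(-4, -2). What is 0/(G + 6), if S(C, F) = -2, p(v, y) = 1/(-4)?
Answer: 0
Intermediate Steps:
p(v, y) = -¼
G = 9/2 (G = 4 - 2*(-¼) = 4 + ½ = 9/2 ≈ 4.5000)
0/(G + 6) = 0/(9/2 + 6) = 0/(21/2) = (2/21)*0 = 0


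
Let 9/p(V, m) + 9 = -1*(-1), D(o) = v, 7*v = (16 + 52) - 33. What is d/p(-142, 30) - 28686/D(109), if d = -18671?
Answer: 488666/45 ≈ 10859.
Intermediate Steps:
v = 5 (v = ((16 + 52) - 33)/7 = (68 - 33)/7 = (⅐)*35 = 5)
D(o) = 5
p(V, m) = -9/8 (p(V, m) = 9/(-9 - 1*(-1)) = 9/(-9 + 1) = 9/(-8) = 9*(-⅛) = -9/8)
d/p(-142, 30) - 28686/D(109) = -18671/(-9/8) - 28686/5 = -18671*(-8/9) - 28686*⅕ = 149368/9 - 28686/5 = 488666/45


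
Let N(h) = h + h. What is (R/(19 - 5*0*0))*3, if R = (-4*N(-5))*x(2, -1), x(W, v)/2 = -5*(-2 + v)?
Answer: 3600/19 ≈ 189.47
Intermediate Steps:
N(h) = 2*h
x(W, v) = 20 - 10*v (x(W, v) = 2*(-5*(-2 + v)) = 2*(10 - 5*v) = 20 - 10*v)
R = 1200 (R = (-8*(-5))*(20 - 10*(-1)) = (-4*(-10))*(20 + 10) = 40*30 = 1200)
(R/(19 - 5*0*0))*3 = (1200/(19 - 5*0*0))*3 = (1200/(19 + 0*0))*3 = (1200/(19 + 0))*3 = (1200/19)*3 = 3600/19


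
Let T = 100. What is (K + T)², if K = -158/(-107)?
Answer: 117896164/11449 ≈ 10298.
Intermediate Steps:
K = 158/107 (K = -158*(-1/107) = 158/107 ≈ 1.4766)
(K + T)² = (158/107 + 100)² = (10858/107)² = 117896164/11449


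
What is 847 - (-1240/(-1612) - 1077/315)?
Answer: 1159772/1365 ≈ 849.65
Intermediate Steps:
847 - (-1240/(-1612) - 1077/315) = 847 - (-1240*(-1/1612) - 1077*1/315) = 847 - (10/13 - 359/105) = 847 - 1*(-3617/1365) = 847 + 3617/1365 = 1159772/1365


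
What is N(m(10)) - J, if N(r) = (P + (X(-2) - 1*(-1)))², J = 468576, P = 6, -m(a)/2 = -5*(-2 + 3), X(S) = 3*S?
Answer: -468575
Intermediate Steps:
m(a) = 10 (m(a) = -(-10)*(-2 + 3) = -(-10) = -2*(-5) = 10)
N(r) = 1 (N(r) = (6 + (3*(-2) - 1*(-1)))² = (6 + (-6 + 1))² = (6 - 5)² = 1² = 1)
N(m(10)) - J = 1 - 1*468576 = 1 - 468576 = -468575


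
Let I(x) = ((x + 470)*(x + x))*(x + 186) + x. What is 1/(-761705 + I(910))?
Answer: 1/2751952805 ≈ 3.6338e-10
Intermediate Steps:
I(x) = x + 2*x*(186 + x)*(470 + x) (I(x) = ((470 + x)*(2*x))*(186 + x) + x = (2*x*(470 + x))*(186 + x) + x = 2*x*(186 + x)*(470 + x) + x = x + 2*x*(186 + x)*(470 + x))
1/(-761705 + I(910)) = 1/(-761705 + 910*(174841 + 2*910² + 1312*910)) = 1/(-761705 + 910*(174841 + 2*828100 + 1193920)) = 1/(-761705 + 910*(174841 + 1656200 + 1193920)) = 1/(-761705 + 910*3024961) = 1/(-761705 + 2752714510) = 1/2751952805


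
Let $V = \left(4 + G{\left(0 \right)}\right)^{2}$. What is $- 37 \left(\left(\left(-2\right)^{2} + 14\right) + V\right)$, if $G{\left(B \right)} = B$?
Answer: $-1258$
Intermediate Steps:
$V = 16$ ($V = \left(4 + 0\right)^{2} = 4^{2} = 16$)
$- 37 \left(\left(\left(-2\right)^{2} + 14\right) + V\right) = - 37 \left(\left(\left(-2\right)^{2} + 14\right) + 16\right) = - 37 \left(\left(4 + 14\right) + 16\right) = - 37 \left(18 + 16\right) = \left(-37\right) 34 = -1258$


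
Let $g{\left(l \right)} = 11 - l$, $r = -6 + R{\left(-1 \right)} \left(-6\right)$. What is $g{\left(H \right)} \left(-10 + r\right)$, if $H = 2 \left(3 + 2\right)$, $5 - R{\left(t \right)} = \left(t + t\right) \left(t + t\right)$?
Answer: $-22$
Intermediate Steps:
$R{\left(t \right)} = 5 - 4 t^{2}$ ($R{\left(t \right)} = 5 - \left(t + t\right) \left(t + t\right) = 5 - 2 t 2 t = 5 - 4 t^{2}$)
$H = 10$ ($H = 2 \cdot 5 = 10$)
$r = -12$ ($r = -6 + \left(5 - 4 \left(-1\right)^{2}\right) \left(-6\right) = -6 + \left(5 - 4\right) \left(-6\right) = -6 + 1 \left(-6\right) = -6 - 6 = -12$)
$g{\left(H \right)} \left(-10 + r\right) = \left(11 - 10\right) \left(-10 - 12\right) = \left(11 - 10\right) \left(-22\right) = 1 \left(-22\right) = -22$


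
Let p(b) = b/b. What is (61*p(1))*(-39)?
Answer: -2379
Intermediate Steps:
p(b) = 1
(61*p(1))*(-39) = (61*1)*(-39) = 61*(-39) = -2379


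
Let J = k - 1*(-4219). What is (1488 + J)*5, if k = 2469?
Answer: 40880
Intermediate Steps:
J = 6688 (J = 2469 - 1*(-4219) = 2469 + 4219 = 6688)
(1488 + J)*5 = (1488 + 6688)*5 = 8176*5 = 40880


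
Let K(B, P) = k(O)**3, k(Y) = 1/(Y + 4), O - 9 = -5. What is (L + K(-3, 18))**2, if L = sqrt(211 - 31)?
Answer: 47185921/262144 + 3*sqrt(5)/128 ≈ 180.05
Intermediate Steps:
O = 4 (O = 9 - 5 = 4)
k(Y) = 1/(4 + Y)
K(B, P) = 1/512 (K(B, P) = (1/(4 + 4))**3 = (1/8)**3 = 1/512)
L = 6*sqrt(5) (L = sqrt(180) = 6*sqrt(5) ≈ 13.416)
(L + K(-3, 18))**2 = (6*sqrt(5) + 1/512)**2 = (1/512 + 6*sqrt(5))**2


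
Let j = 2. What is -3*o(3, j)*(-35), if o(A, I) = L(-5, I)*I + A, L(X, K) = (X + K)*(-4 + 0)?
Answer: 2835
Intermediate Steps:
L(X, K) = -4*K - 4*X (L(X, K) = (K + X)*(-4) = -4*K - 4*X)
o(A, I) = A + I*(20 - 4*I) (o(A, I) = (-4*I - 4*(-5))*I + A = (-4*I + 20)*I + A = (20 - 4*I)*I + A = I*(20 - 4*I) + A = A + I*(20 - 4*I))
-3*o(3, j)*(-35) = -3*(3 - 4*2*(-5 + 2))*(-35) = -3*(3 - 4*2*(-3))*(-35) = -3*(3 + 24)*(-35) = -3*27*(-35) = -81*(-35) = 2835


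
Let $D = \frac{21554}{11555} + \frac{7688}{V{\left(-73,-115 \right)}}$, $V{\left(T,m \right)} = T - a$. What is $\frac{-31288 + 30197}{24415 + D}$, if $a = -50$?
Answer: $- \frac{289949615}{6400313377} \approx -0.045302$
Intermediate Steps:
$V{\left(T,m \right)} = 50 + T$ ($V{\left(T,m \right)} = T - -50 = T + 50 = 50 + T$)
$D = - \frac{88339098}{265765}$ ($D = \frac{21554}{11555} + \frac{7688}{50 - 73} = 21554 \cdot \frac{1}{11555} + \frac{7688}{-23} = \frac{21554}{11555} + 7688 \left(- \frac{1}{23}\right) = \frac{21554}{11555} - \frac{7688}{23} = - \frac{88339098}{265765} \approx -332.4$)
$\frac{-31288 + 30197}{24415 + D} = \frac{-31288 + 30197}{24415 - \frac{88339098}{265765}} = - \frac{1091}{\frac{6400313377}{265765}} = \left(-1091\right) \frac{265765}{6400313377} = - \frac{289949615}{6400313377}$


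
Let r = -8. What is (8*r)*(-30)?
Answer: 1920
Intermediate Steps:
(8*r)*(-30) = (8*(-8))*(-30) = -64*(-30) = 1920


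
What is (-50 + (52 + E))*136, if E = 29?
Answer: 4216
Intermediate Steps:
(-50 + (52 + E))*136 = (-50 + (52 + 29))*136 = (-50 + 81)*136 = 31*136 = 4216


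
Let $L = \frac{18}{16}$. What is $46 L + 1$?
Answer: $\frac{211}{4} \approx 52.75$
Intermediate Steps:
$L = \frac{9}{8}$ ($L = 18 \cdot \frac{1}{16} = \frac{9}{8} \approx 1.125$)
$46 L + 1 = 46 \cdot \frac{9}{8} + 1 = \frac{207}{4} + 1 = \frac{211}{4}$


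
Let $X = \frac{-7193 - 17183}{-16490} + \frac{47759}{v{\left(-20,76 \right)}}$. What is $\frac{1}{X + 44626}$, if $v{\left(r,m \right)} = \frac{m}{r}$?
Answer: $\frac{156655}{5022252827} \approx 3.1192 \cdot 10^{-5}$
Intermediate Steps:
$X = - \frac{1968633203}{156655}$ ($X = \frac{-7193 - 17183}{-16490} + \frac{47759}{76 \frac{1}{-20}} = \left(-7193 - 17183\right) \left(- \frac{1}{16490}\right) + \frac{47759}{76 \left(- \frac{1}{20}\right)} = \left(-24376\right) \left(- \frac{1}{16490}\right) + \frac{47759}{- \frac{19}{5}} = \frac{12188}{8245} + 47759 \left(- \frac{5}{19}\right) = \frac{12188}{8245} - \frac{238795}{19} = - \frac{1968633203}{156655} \approx -12567.0$)
$\frac{1}{X + 44626} = \frac{1}{- \frac{1968633203}{156655} + 44626} = \frac{1}{\frac{5022252827}{156655}} = \frac{156655}{5022252827}$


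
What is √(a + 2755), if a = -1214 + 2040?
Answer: √3581 ≈ 59.841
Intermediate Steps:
a = 826
√(a + 2755) = √(826 + 2755) = √3581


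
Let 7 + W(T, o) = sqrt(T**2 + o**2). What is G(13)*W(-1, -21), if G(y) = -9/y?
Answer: 63/13 - 9*sqrt(442)/13 ≈ -9.7088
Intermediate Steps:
W(T, o) = -7 + sqrt(T**2 + o**2)
G(13)*W(-1, -21) = (-9/13)*(-7 + sqrt((-1)**2 + (-21)**2)) = (-9*1/13)*(-7 + sqrt(1 + 441)) = -9*(-7 + sqrt(442))/13 = 63/13 - 9*sqrt(442)/13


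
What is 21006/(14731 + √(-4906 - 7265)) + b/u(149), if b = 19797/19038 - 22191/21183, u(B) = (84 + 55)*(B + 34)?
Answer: 44087724128739547057/30919395808824313413 - 10503*I*√12171/108507266 ≈ 1.4259 - 0.010679*I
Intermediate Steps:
u(B) = 4726 + 139*B (u(B) = 139*(34 + B) = 4726 + 139*B)
b = -345823/44809106 (b = 19797*(1/19038) - 22191*1/21183 = 6599/6346 - 7397/7061 = -345823/44809106 ≈ -0.0077177)
21006/(14731 + √(-4906 - 7265)) + b/u(149) = 21006/(14731 + √(-4906 - 7265)) - 345823/(44809106*(4726 + 139*149)) = 21006/(14731 + √(-12171)) - 345823/(44809106*(4726 + 20711)) = 21006/(14731 + I*√12171) - 345823/44809106/25437 = 21006/(14731 + I*√12171) - 345823/44809106*1/25437 = 21006/(14731 + I*√12171) - 345823/1139809229322 = -345823/1139809229322 + 21006/(14731 + I*√12171)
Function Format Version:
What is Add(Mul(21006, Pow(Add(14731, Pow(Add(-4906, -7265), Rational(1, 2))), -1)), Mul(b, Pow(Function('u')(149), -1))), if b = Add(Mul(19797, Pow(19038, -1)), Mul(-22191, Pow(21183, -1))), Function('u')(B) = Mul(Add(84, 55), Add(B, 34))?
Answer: Add(Rational(44087724128739547057, 30919395808824313413), Mul(Rational(-10503, 108507266), I, Pow(12171, Rational(1, 2)))) ≈ Add(1.4259, Mul(-0.010679, I))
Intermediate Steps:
Function('u')(B) = Add(4726, Mul(139, B)) (Function('u')(B) = Mul(139, Add(34, B)) = Add(4726, Mul(139, B)))
b = Rational(-345823, 44809106) (b = Add(Mul(19797, Rational(1, 19038)), Mul(-22191, Rational(1, 21183))) = Add(Rational(6599, 6346), Rational(-7397, 7061)) = Rational(-345823, 44809106) ≈ -0.0077177)
Add(Mul(21006, Pow(Add(14731, Pow(Add(-4906, -7265), Rational(1, 2))), -1)), Mul(b, Pow(Function('u')(149), -1))) = Add(Mul(21006, Pow(Add(14731, Pow(Add(-4906, -7265), Rational(1, 2))), -1)), Mul(Rational(-345823, 44809106), Pow(Add(4726, Mul(139, 149)), -1))) = Add(Mul(21006, Pow(Add(14731, Pow(-12171, Rational(1, 2))), -1)), Mul(Rational(-345823, 44809106), Pow(Add(4726, 20711), -1))) = Add(Mul(21006, Pow(Add(14731, Mul(I, Pow(12171, Rational(1, 2)))), -1)), Mul(Rational(-345823, 44809106), Pow(25437, -1))) = Add(Mul(21006, Pow(Add(14731, Mul(I, Pow(12171, Rational(1, 2)))), -1)), Mul(Rational(-345823, 44809106), Rational(1, 25437))) = Add(Mul(21006, Pow(Add(14731, Mul(I, Pow(12171, Rational(1, 2)))), -1)), Rational(-345823, 1139809229322)) = Add(Rational(-345823, 1139809229322), Mul(21006, Pow(Add(14731, Mul(I, Pow(12171, Rational(1, 2)))), -1)))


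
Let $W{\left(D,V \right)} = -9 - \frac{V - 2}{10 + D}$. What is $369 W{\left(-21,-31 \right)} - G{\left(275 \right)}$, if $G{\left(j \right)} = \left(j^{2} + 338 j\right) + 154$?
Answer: $-173157$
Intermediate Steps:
$G{\left(j \right)} = 154 + j^{2} + 338 j$
$W{\left(D,V \right)} = -9 - \frac{-2 + V}{10 + D}$
$369 W{\left(-21,-31 \right)} - G{\left(275 \right)} = 369 \frac{-88 - -31 - -189}{10 - 21} - \left(154 + 275^{2} + 338 \cdot 275\right) = 369 \frac{-88 + 31 + 189}{-11} - \left(154 + 75625 + 92950\right) = 369 \left(\left(- \frac{1}{11}\right) 132\right) - 168729 = 369 \left(-12\right) - 168729 = -4428 - 168729 = -173157$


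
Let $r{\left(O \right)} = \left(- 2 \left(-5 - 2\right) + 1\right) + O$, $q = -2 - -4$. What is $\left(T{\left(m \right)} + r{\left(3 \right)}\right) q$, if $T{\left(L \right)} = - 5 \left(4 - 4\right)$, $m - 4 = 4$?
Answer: $36$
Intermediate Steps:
$m = 8$ ($m = 4 + 4 = 8$)
$T{\left(L \right)} = 0$ ($T{\left(L \right)} = \left(-5\right) 0 = 0$)
$q = 2$ ($q = -2 + 4 = 2$)
$r{\left(O \right)} = 15 + O$ ($r{\left(O \right)} = \left(\left(-2\right) \left(-7\right) + 1\right) + O = \left(14 + 1\right) + O = 15 + O$)
$\left(T{\left(m \right)} + r{\left(3 \right)}\right) q = \left(0 + \left(15 + 3\right)\right) 2 = \left(0 + 18\right) 2 = 18 \cdot 2 = 36$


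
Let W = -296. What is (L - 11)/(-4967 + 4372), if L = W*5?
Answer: 213/85 ≈ 2.5059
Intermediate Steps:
L = -1480 (L = -296*5 = -1480)
(L - 11)/(-4967 + 4372) = (-1480 - 11)/(-4967 + 4372) = -1491/(-595) = -1491*(-1/595) = 213/85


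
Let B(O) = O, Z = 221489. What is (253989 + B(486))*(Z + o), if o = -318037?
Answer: -24569052300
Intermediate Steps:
(253989 + B(486))*(Z + o) = (253989 + 486)*(221489 - 318037) = 254475*(-96548) = -24569052300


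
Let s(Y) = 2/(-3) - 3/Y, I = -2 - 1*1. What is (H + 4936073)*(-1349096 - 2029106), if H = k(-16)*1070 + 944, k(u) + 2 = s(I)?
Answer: -50016648729602/3 ≈ -1.6672e+13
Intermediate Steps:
I = -3 (I = -2 - 1 = -3)
s(Y) = -2/3 - 3/Y (s(Y) = 2*(-1/3) - 3/Y = -2/3 - 3/Y)
k(u) = -5/3 (k(u) = -2 + (-2/3 - 3/(-3)) = -2 + (-2/3 - 3*(-1/3)) = -2 + (-2/3 + 1) = -2 + 1/3 = -5/3)
H = -2518/3 (H = -5/3*1070 + 944 = -5350/3 + 944 = -2518/3 ≈ -839.33)
(H + 4936073)*(-1349096 - 2029106) = (-2518/3 + 4936073)*(-1349096 - 2029106) = (14805701/3)*(-3378202) = -50016648729602/3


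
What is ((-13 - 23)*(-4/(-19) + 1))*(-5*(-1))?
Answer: -4140/19 ≈ -217.89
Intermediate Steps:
((-13 - 23)*(-4/(-19) + 1))*(-5*(-1)) = -36*(-4*(-1/19) + 1)*5 = -36*(4/19 + 1)*5 = -36*23/19*5 = -828/19*5 = -4140/19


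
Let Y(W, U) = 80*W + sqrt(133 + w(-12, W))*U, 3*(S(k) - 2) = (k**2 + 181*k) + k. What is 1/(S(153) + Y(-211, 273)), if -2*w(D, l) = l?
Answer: -46/3940515 + 91*sqrt(106)/3940515 ≈ 0.00022609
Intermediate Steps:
w(D, l) = -l/2
S(k) = 2 + k**2/3 + 182*k/3 (S(k) = 2 + ((k**2 + 181*k) + k)/3 = 2 + (k**2 + 182*k)/3 = 2 + (k**2/3 + 182*k/3) = 2 + k**2/3 + 182*k/3)
Y(W, U) = 80*W + U*sqrt(133 - W/2) (Y(W, U) = 80*W + sqrt(133 - W/2)*U = 80*W + U*sqrt(133 - W/2))
1/(S(153) + Y(-211, 273)) = 1/((2 + (1/3)*153**2 + (182/3)*153) + (80*(-211) + (1/2)*273*sqrt(532 - 2*(-211)))) = 1/((2 + (1/3)*23409 + 9282) + (-16880 + (1/2)*273*sqrt(532 + 422))) = 1/((2 + 7803 + 9282) + (-16880 + (1/2)*273*sqrt(954))) = 1/(17087 + (-16880 + (1/2)*273*(3*sqrt(106)))) = 1/(17087 + (-16880 + 819*sqrt(106)/2)) = 1/(207 + 819*sqrt(106)/2)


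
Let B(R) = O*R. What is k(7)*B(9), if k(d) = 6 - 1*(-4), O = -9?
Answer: -810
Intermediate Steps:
k(d) = 10 (k(d) = 6 + 4 = 10)
B(R) = -9*R
k(7)*B(9) = 10*(-9*9) = 10*(-81) = -810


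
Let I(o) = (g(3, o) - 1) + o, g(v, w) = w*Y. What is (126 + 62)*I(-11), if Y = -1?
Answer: -188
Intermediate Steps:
g(v, w) = -w (g(v, w) = w*(-1) = -w)
I(o) = -1 (I(o) = (-o - 1) + o = (-1 - o) + o = -1)
(126 + 62)*I(-11) = (126 + 62)*(-1) = 188*(-1) = -188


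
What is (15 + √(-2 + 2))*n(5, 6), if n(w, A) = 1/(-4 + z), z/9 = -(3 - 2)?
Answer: -15/13 ≈ -1.1538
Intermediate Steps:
z = -9 (z = 9*(-(3 - 2)) = 9*(-1*1) = 9*(-1) = -9)
n(w, A) = -1/13 (n(w, A) = 1/(-4 - 9) = 1/(-13) = -1/13)
(15 + √(-2 + 2))*n(5, 6) = (15 + √(-2 + 2))*(-1/13) = (15 + √0)*(-1/13) = (15 + 0)*(-1/13) = 15*(-1/13) = -15/13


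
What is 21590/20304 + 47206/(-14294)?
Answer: -162465791/72556344 ≈ -2.2392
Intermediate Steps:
21590/20304 + 47206/(-14294) = 21590*(1/20304) + 47206*(-1/14294) = 10795/10152 - 23603/7147 = -162465791/72556344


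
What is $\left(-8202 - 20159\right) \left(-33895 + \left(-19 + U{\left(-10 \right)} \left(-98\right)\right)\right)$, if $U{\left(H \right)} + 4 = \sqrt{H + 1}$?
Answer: $950717442 + 8338134 i \approx 9.5072 \cdot 10^{8} + 8.3381 \cdot 10^{6} i$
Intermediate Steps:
$U{\left(H \right)} = -4 + \sqrt{1 + H}$ ($U{\left(H \right)} = -4 + \sqrt{H + 1} = -4 + \sqrt{1 + H}$)
$\left(-8202 - 20159\right) \left(-33895 + \left(-19 + U{\left(-10 \right)} \left(-98\right)\right)\right) = \left(-8202 - 20159\right) \left(-33895 - \left(19 - \left(-4 + \sqrt{1 - 10}\right) \left(-98\right)\right)\right) = - 28361 \left(-33895 - \left(19 - \left(-4 + \sqrt{-9}\right) \left(-98\right)\right)\right) = - 28361 \left(-33895 - \left(19 - \left(-4 + 3 i\right) \left(-98\right)\right)\right) = - 28361 \left(-33895 + \left(-19 + \left(392 - 294 i\right)\right)\right) = - 28361 \left(-33895 + \left(373 - 294 i\right)\right) = - 28361 \left(-33522 - 294 i\right) = 950717442 + 8338134 i$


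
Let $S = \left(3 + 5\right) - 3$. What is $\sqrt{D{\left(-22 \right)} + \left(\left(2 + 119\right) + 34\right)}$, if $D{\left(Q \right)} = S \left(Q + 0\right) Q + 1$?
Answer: $4 \sqrt{161} \approx 50.754$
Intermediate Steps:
$S = 5$ ($S = 8 - 3 = 5$)
$D{\left(Q \right)} = 1 + 5 Q^{2}$ ($D{\left(Q \right)} = 5 \left(Q + 0\right) Q + 1 = 5 Q Q + 1 = 5 Q^{2} + 1 = 1 + 5 Q^{2}$)
$\sqrt{D{\left(-22 \right)} + \left(\left(2 + 119\right) + 34\right)} = \sqrt{\left(1 + 5 \left(-22\right)^{2}\right) + \left(\left(2 + 119\right) + 34\right)} = \sqrt{\left(1 + 5 \cdot 484\right) + \left(121 + 34\right)} = \sqrt{\left(1 + 2420\right) + 155} = \sqrt{2421 + 155} = \sqrt{2576} = 4 \sqrt{161}$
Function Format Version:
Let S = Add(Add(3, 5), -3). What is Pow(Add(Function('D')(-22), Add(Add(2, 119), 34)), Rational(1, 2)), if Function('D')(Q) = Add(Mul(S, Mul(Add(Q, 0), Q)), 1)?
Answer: Mul(4, Pow(161, Rational(1, 2))) ≈ 50.754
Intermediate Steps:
S = 5 (S = Add(8, -3) = 5)
Function('D')(Q) = Add(1, Mul(5, Pow(Q, 2))) (Function('D')(Q) = Add(Mul(5, Mul(Add(Q, 0), Q)), 1) = Add(Mul(5, Mul(Q, Q)), 1) = Add(Mul(5, Pow(Q, 2)), 1) = Add(1, Mul(5, Pow(Q, 2))))
Pow(Add(Function('D')(-22), Add(Add(2, 119), 34)), Rational(1, 2)) = Pow(Add(Add(1, Mul(5, Pow(-22, 2))), Add(Add(2, 119), 34)), Rational(1, 2)) = Pow(Add(Add(1, Mul(5, 484)), Add(121, 34)), Rational(1, 2)) = Pow(Add(Add(1, 2420), 155), Rational(1, 2)) = Pow(Add(2421, 155), Rational(1, 2)) = Pow(2576, Rational(1, 2)) = Mul(4, Pow(161, Rational(1, 2)))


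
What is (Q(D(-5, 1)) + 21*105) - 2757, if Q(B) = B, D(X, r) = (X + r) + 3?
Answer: -553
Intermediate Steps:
D(X, r) = 3 + X + r
(Q(D(-5, 1)) + 21*105) - 2757 = ((3 - 5 + 1) + 21*105) - 2757 = (-1 + 2205) - 2757 = 2204 - 2757 = -553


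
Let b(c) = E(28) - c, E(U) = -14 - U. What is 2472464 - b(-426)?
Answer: 2472080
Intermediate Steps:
b(c) = -42 - c (b(c) = (-14 - 1*28) - c = (-14 - 28) - c = -42 - c)
2472464 - b(-426) = 2472464 - (-42 - 1*(-426)) = 2472464 - (-42 + 426) = 2472464 - 1*384 = 2472464 - 384 = 2472080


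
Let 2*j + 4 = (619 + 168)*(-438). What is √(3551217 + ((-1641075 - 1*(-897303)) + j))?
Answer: √2635090 ≈ 1623.3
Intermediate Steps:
j = -172355 (j = -2 + ((619 + 168)*(-438))/2 = -2 + (787*(-438))/2 = -2 + (½)*(-344706) = -2 - 172353 = -172355)
√(3551217 + ((-1641075 - 1*(-897303)) + j)) = √(3551217 + ((-1641075 - 1*(-897303)) - 172355)) = √(3551217 + ((-1641075 + 897303) - 172355)) = √(3551217 + (-743772 - 172355)) = √(3551217 - 916127) = √2635090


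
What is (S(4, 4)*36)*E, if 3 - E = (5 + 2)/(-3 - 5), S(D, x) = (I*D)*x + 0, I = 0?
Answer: 0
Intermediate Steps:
S(D, x) = 0 (S(D, x) = (0*D)*x + 0 = 0*x + 0 = 0 + 0 = 0)
E = 31/8 (E = 3 - (5 + 2)/(-3 - 5) = 3 - 7/(-8) = 3 - 7*(-1)/8 = 3 - 1*(-7/8) = 3 + 7/8 = 31/8 ≈ 3.8750)
(S(4, 4)*36)*E = (0*36)*(31/8) = 0*(31/8) = 0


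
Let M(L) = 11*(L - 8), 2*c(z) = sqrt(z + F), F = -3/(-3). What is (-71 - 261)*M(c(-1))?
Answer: 29216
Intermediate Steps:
F = 1 (F = -3*(-1/3) = 1)
c(z) = sqrt(1 + z)/2 (c(z) = sqrt(z + 1)/2 = sqrt(1 + z)/2)
M(L) = -88 + 11*L (M(L) = 11*(-8 + L) = -88 + 11*L)
(-71 - 261)*M(c(-1)) = (-71 - 261)*(-88 + 11*(sqrt(1 - 1)/2)) = -332*(-88 + 11*(sqrt(0)/2)) = -332*(-88 + 11*((1/2)*0)) = -332*(-88 + 11*0) = -332*(-88 + 0) = -332*(-88) = 29216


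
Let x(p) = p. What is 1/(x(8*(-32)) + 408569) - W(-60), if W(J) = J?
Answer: 24498781/408313 ≈ 60.000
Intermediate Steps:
1/(x(8*(-32)) + 408569) - W(-60) = 1/(8*(-32) + 408569) - 1*(-60) = 1/(-256 + 408569) + 60 = 1/408313 + 60 = 24498781/408313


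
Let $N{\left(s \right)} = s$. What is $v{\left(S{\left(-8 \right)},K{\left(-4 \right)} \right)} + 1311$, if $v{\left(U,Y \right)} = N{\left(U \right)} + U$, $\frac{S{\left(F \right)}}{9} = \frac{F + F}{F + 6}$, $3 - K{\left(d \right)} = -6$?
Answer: $1455$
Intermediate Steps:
$K{\left(d \right)} = 9$ ($K{\left(d \right)} = 3 - -6 = 3 + 6 = 9$)
$S{\left(F \right)} = \frac{18 F}{6 + F}$ ($S{\left(F \right)} = 9 \frac{F + F}{F + 6} = 9 \frac{2 F}{6 + F} = \frac{18 F}{6 + F}$)
$v{\left(U,Y \right)} = 2 U$ ($v{\left(U,Y \right)} = U + U = 2 U$)
$v{\left(S{\left(-8 \right)},K{\left(-4 \right)} \right)} + 1311 = 2 \cdot 18 \left(-8\right) \frac{1}{6 - 8} + 1311 = 2 \cdot 18 \left(-8\right) \frac{1}{-2} + 1311 = 2 \cdot 18 \left(-8\right) \left(- \frac{1}{2}\right) + 1311 = 2 \cdot 72 + 1311 = 144 + 1311 = 1455$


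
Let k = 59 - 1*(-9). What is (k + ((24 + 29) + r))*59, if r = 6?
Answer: 7493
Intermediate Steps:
k = 68 (k = 59 + 9 = 68)
(k + ((24 + 29) + r))*59 = (68 + ((24 + 29) + 6))*59 = (68 + (53 + 6))*59 = (68 + 59)*59 = 127*59 = 7493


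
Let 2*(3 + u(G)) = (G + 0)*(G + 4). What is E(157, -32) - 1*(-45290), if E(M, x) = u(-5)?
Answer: 90579/2 ≈ 45290.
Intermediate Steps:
u(G) = -3 + G*(4 + G)/2 (u(G) = -3 + ((G + 0)*(G + 4))/2 = -3 + (G*(4 + G))/2 = -3 + G*(4 + G)/2)
E(M, x) = -½ (E(M, x) = -3 + (½)*(-5)² + 2*(-5) = -3 + (½)*25 - 10 = -3 + 25/2 - 10 = -½)
E(157, -32) - 1*(-45290) = -½ - 1*(-45290) = -½ + 45290 = 90579/2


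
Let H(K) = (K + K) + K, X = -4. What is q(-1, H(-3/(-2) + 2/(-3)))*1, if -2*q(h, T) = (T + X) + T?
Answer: -½ ≈ -0.50000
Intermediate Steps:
H(K) = 3*K (H(K) = 2*K + K = 3*K)
q(h, T) = 2 - T (q(h, T) = -((T - 4) + T)/2 = -((-4 + T) + T)/2 = -(-4 + 2*T)/2 = 2 - T)
q(-1, H(-3/(-2) + 2/(-3)))*1 = (2 - 3*(-3/(-2) + 2/(-3)))*1 = (2 - 3*(-3*(-½) + 2*(-⅓)))*1 = (2 - 3*(3/2 - ⅔))*1 = (2 - 3*5/6)*1 = (2 - 1*5/2)*1 = (2 - 5/2)*1 = -½*1 = -½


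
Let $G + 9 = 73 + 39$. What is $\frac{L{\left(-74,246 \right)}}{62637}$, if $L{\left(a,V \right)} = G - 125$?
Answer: $- \frac{22}{62637} \approx -0.00035123$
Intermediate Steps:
$G = 103$ ($G = -9 + \left(73 + 39\right) = -9 + 112 = 103$)
$L{\left(a,V \right)} = -22$ ($L{\left(a,V \right)} = 103 - 125 = -22$)
$\frac{L{\left(-74,246 \right)}}{62637} = - \frac{22}{62637}$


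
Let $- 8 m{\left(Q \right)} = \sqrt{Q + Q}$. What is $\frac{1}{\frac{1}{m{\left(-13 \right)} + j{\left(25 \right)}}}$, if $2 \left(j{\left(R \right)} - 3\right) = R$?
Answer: $\frac{31}{2} - \frac{i \sqrt{26}}{8} \approx 15.5 - 0.63738 i$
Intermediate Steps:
$j{\left(R \right)} = 3 + \frac{R}{2}$
$m{\left(Q \right)} = - \frac{\sqrt{2} \sqrt{Q}}{8}$ ($m{\left(Q \right)} = - \frac{\sqrt{Q + Q}}{8} = - \frac{\sqrt{2 Q}}{8} = - \frac{\sqrt{2} \sqrt{Q}}{8}$)
$\frac{1}{\frac{1}{m{\left(-13 \right)} + j{\left(25 \right)}}} = \frac{1}{\frac{1}{- \frac{\sqrt{2} \sqrt{-13}}{8} + \left(3 + \frac{1}{2} \cdot 25\right)}} = \frac{1}{\frac{1}{- \frac{\sqrt{2} i \sqrt{13}}{8} + \left(3 + \frac{25}{2}\right)}} = \frac{1}{\frac{1}{- \frac{i \sqrt{26}}{8} + \frac{31}{2}}} = \frac{1}{\frac{1}{\frac{31}{2} - \frac{i \sqrt{26}}{8}}} = \frac{31}{2} - \frac{i \sqrt{26}}{8}$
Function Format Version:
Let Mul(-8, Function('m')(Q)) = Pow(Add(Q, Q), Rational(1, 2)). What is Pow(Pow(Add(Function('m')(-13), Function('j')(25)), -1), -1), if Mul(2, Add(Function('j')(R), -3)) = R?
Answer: Add(Rational(31, 2), Mul(Rational(-1, 8), I, Pow(26, Rational(1, 2)))) ≈ Add(15.500, Mul(-0.63738, I))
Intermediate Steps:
Function('j')(R) = Add(3, Mul(Rational(1, 2), R))
Function('m')(Q) = Mul(Rational(-1, 8), Pow(2, Rational(1, 2)), Pow(Q, Rational(1, 2))) (Function('m')(Q) = Mul(Rational(-1, 8), Pow(Add(Q, Q), Rational(1, 2))) = Mul(Rational(-1, 8), Pow(Mul(2, Q), Rational(1, 2))) = Mul(Rational(-1, 8), Mul(Pow(2, Rational(1, 2)), Pow(Q, Rational(1, 2)))) = Mul(Rational(-1, 8), Pow(2, Rational(1, 2)), Pow(Q, Rational(1, 2))))
Pow(Pow(Add(Function('m')(-13), Function('j')(25)), -1), -1) = Pow(Pow(Add(Mul(Rational(-1, 8), Pow(2, Rational(1, 2)), Pow(-13, Rational(1, 2))), Add(3, Mul(Rational(1, 2), 25))), -1), -1) = Pow(Pow(Add(Mul(Rational(-1, 8), Pow(2, Rational(1, 2)), Mul(I, Pow(13, Rational(1, 2)))), Add(3, Rational(25, 2))), -1), -1) = Pow(Pow(Add(Mul(Rational(-1, 8), I, Pow(26, Rational(1, 2))), Rational(31, 2)), -1), -1) = Pow(Pow(Add(Rational(31, 2), Mul(Rational(-1, 8), I, Pow(26, Rational(1, 2)))), -1), -1) = Add(Rational(31, 2), Mul(Rational(-1, 8), I, Pow(26, Rational(1, 2))))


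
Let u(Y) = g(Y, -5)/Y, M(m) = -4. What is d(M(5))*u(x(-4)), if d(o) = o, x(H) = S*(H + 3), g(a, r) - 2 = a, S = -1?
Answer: -12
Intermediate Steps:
g(a, r) = 2 + a
x(H) = -3 - H (x(H) = -(H + 3) = -(3 + H) = -3 - H)
u(Y) = (2 + Y)/Y
d(M(5))*u(x(-4)) = -4*(2 + (-3 - 1*(-4)))/(-3 - 1*(-4)) = -4*(2 + (-3 + 4))/(-3 + 4) = -4*(2 + 1)/1 = -4*3 = -12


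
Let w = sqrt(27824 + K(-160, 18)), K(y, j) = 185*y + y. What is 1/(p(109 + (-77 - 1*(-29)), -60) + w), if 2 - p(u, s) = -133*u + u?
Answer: 4027/32434426 - 11*I/16217213 ≈ 0.00012416 - 6.7829e-7*I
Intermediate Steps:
K(y, j) = 186*y
p(u, s) = 2 + 132*u (p(u, s) = 2 - (-133*u + u) = 2 - (-132)*u = 2 + 132*u)
w = 44*I (w = sqrt(27824 + 186*(-160)) = sqrt(27824 - 29760) = sqrt(-1936) = 44*I ≈ 44.0*I)
1/(p(109 + (-77 - 1*(-29)), -60) + w) = 1/((2 + 132*(109 + (-77 - 1*(-29)))) + 44*I) = 1/((2 + 132*(109 + (-77 + 29))) + 44*I) = 1/((2 + 132*(109 - 48)) + 44*I) = 1/((2 + 132*61) + 44*I) = 1/((2 + 8052) + 44*I) = 1/(8054 + 44*I) = (8054 - 44*I)/64868852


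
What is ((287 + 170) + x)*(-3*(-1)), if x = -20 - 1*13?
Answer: 1272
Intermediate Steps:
x = -33 (x = -20 - 13 = -33)
((287 + 170) + x)*(-3*(-1)) = ((287 + 170) - 33)*(-3*(-1)) = (457 - 33)*3 = 424*3 = 1272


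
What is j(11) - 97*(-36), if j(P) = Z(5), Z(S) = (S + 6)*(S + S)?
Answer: 3602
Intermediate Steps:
Z(S) = 2*S*(6 + S) (Z(S) = (6 + S)*(2*S) = 2*S*(6 + S))
j(P) = 110 (j(P) = 2*5*(6 + 5) = 2*5*11 = 110)
j(11) - 97*(-36) = 110 - 97*(-36) = 110 + 3492 = 3602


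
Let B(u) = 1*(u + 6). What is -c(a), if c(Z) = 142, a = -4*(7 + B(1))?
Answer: -142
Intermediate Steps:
B(u) = 6 + u (B(u) = 1*(6 + u) = 6 + u)
a = -56 (a = -4*(7 + (6 + 1)) = -4*(7 + 7) = -4*14 = -56)
-c(a) = -1*142 = -142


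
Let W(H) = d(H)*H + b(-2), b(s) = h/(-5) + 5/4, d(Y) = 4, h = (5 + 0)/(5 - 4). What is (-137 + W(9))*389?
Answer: -156767/4 ≈ -39192.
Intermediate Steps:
h = 5 (h = 5/1 = 5*1 = 5)
b(s) = ¼ (b(s) = 5/(-5) + 5/4 = 5*(-⅕) + 5*(¼) = -1 + 5/4 = ¼)
W(H) = ¼ + 4*H (W(H) = 4*H + ¼ = ¼ + 4*H)
(-137 + W(9))*389 = (-137 + (¼ + 4*9))*389 = (-137 + (¼ + 36))*389 = (-137 + 145/4)*389 = -403/4*389 = -156767/4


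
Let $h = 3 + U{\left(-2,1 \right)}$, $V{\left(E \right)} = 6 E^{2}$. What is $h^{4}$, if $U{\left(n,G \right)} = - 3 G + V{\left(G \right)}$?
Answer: $1296$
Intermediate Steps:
$U{\left(n,G \right)} = - 3 G + 6 G^{2}$
$h = 6$ ($h = 3 + 3 \cdot 1 \left(-1 + 2 \cdot 1\right) = 3 + 3 \cdot 1 \left(-1 + 2\right) = 3 + 3 \cdot 1 \cdot 1 = 3 + 3 = 6$)
$h^{4} = 6^{4} = 1296$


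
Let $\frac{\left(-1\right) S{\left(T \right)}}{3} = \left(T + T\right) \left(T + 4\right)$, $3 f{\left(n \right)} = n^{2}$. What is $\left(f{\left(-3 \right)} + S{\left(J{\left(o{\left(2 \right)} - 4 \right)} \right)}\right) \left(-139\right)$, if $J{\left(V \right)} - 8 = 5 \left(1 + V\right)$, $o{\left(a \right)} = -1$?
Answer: $79647$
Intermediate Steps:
$f{\left(n \right)} = \frac{n^{2}}{3}$
$J{\left(V \right)} = 13 + 5 V$ ($J{\left(V \right)} = 8 + 5 \left(1 + V\right) = 8 + \left(5 + 5 V\right) = 13 + 5 V$)
$S{\left(T \right)} = - 6 T \left(4 + T\right)$ ($S{\left(T \right)} = - 3 \left(T + T\right) \left(T + 4\right) = - 3 \cdot 2 T \left(4 + T\right) = - 6 T \left(4 + T\right)$)
$\left(f{\left(-3 \right)} + S{\left(J{\left(o{\left(2 \right)} - 4 \right)} \right)}\right) \left(-139\right) = \left(\frac{\left(-3\right)^{2}}{3} - 6 \left(13 + 5 \left(-1 - 4\right)\right) \left(4 + \left(13 + 5 \left(-1 - 4\right)\right)\right)\right) \left(-139\right) = \left(\frac{1}{3} \cdot 9 - 6 \left(13 + 5 \left(-1 - 4\right)\right) \left(4 + \left(13 + 5 \left(-1 - 4\right)\right)\right)\right) \left(-139\right) = \left(3 - 6 \left(13 + 5 \left(-5\right)\right) \left(4 + \left(13 + 5 \left(-5\right)\right)\right)\right) \left(-139\right) = \left(3 - 6 \left(13 - 25\right) \left(4 + \left(13 - 25\right)\right)\right) \left(-139\right) = \left(3 - - 72 \left(4 - 12\right)\right) \left(-139\right) = \left(3 - \left(-72\right) \left(-8\right)\right) \left(-139\right) = \left(3 - 576\right) \left(-139\right) = \left(-573\right) \left(-139\right) = 79647$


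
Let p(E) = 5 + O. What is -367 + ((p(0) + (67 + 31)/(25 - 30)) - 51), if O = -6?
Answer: -2193/5 ≈ -438.60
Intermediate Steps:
p(E) = -1 (p(E) = 5 - 6 = -1)
-367 + ((p(0) + (67 + 31)/(25 - 30)) - 51) = -367 + ((-1 + (67 + 31)/(25 - 30)) - 51) = -367 + ((-1 + 98/(-5)) - 51) = -367 + ((-1 + 98*(-1/5)) - 51) = -367 + ((-1 - 98/5) - 51) = -367 + (-103/5 - 51) = -367 - 358/5 = -2193/5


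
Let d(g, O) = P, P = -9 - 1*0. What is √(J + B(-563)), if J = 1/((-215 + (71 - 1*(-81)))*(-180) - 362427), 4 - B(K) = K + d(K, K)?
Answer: √70998958632657/351087 ≈ 24.000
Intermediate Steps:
P = -9 (P = -9 + 0 = -9)
d(g, O) = -9
B(K) = 13 - K (B(K) = 4 - (K - 9) = 4 - (-9 + K) = 4 + (9 - K) = 13 - K)
J = -1/351087 (J = 1/((-215 + (71 + 81))*(-180) - 362427) = 1/((-215 + 152)*(-180) - 362427) = 1/(-63*(-180) - 362427) = 1/(11340 - 362427) = 1/(-351087) = -1/351087 ≈ -2.8483e-6)
√(J + B(-563)) = √(-1/351087 + (13 - 1*(-563))) = √(-1/351087 + (13 + 563)) = √(-1/351087 + 576) = √(202226111/351087) = √70998958632657/351087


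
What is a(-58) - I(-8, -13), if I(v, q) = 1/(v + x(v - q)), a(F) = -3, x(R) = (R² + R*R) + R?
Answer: -142/47 ≈ -3.0213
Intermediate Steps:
x(R) = R + 2*R² (x(R) = (R² + R²) + R = 2*R² + R = R + 2*R²)
I(v, q) = 1/(v + (v - q)*(1 - 2*q + 2*v)) (I(v, q) = 1/(v + (v - q)*(1 + 2*(v - q))) = 1/(v + (v - q)*(1 + (-2*q + 2*v))) = 1/(v + (v - q)*(1 - 2*q + 2*v)))
a(-58) - I(-8, -13) = -3 - 1/(-8 + (-13 - 1*(-8))*(-1 - 2*(-8) + 2*(-13))) = -3 - 1/(-8 + (-13 + 8)*(-1 + 16 - 26)) = -3 - 1/(-8 - 5*(-11)) = -3 - 1/(-8 + 55) = -3 - 1/47 = -142/47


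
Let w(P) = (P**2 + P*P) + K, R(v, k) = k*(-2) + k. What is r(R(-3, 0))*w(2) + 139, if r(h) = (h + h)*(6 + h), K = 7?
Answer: 139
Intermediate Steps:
R(v, k) = -k (R(v, k) = -2*k + k = -k)
r(h) = 2*h*(6 + h) (r(h) = (2*h)*(6 + h) = 2*h*(6 + h))
w(P) = 7 + 2*P**2 (w(P) = (P**2 + P*P) + 7 = (P**2 + P**2) + 7 = 2*P**2 + 7 = 7 + 2*P**2)
r(R(-3, 0))*w(2) + 139 = (2*(-1*0)*(6 - 1*0))*(7 + 2*2**2) + 139 = (2*0*(6 + 0))*(7 + 2*4) + 139 = (2*0*6)*(7 + 8) + 139 = 0*15 + 139 = 0 + 139 = 139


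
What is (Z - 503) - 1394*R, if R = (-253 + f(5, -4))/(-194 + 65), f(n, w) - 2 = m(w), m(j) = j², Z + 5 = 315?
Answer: -352487/129 ≈ -2732.5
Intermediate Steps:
Z = 310 (Z = -5 + 315 = 310)
f(n, w) = 2 + w²
R = 235/129 (R = (-253 + (2 + (-4)²))/(-194 + 65) = (-253 + (2 + 16))/(-129) = (-253 + 18)*(-1/129) = -235*(-1/129) = 235/129 ≈ 1.8217)
(Z - 503) - 1394*R = (310 - 503) - 1394*235/129 = -193 - 327590/129 = -352487/129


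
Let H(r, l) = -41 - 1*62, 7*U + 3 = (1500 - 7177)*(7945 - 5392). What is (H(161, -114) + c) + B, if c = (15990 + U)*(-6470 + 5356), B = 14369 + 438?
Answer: 16021042684/7 ≈ 2.2887e+9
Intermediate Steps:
U = -14493384/7 (U = -3/7 + ((1500 - 7177)*(7945 - 5392))/7 = -3/7 + (-5677*2553)/7 = -3/7 + (⅐)*(-14493381) = -3/7 - 2070483 = -14493384/7 ≈ -2.0705e+6)
B = 14807
H(r, l) = -103 (H(r, l) = -41 - 62 = -103)
c = 16020939756/7 (c = (15990 - 14493384/7)*(-6470 + 5356) = -14381454/7*(-1114) = 16020939756/7 ≈ 2.2887e+9)
(H(161, -114) + c) + B = (-103 + 16020939756/7) + 14807 = 16020939035/7 + 14807 = 16021042684/7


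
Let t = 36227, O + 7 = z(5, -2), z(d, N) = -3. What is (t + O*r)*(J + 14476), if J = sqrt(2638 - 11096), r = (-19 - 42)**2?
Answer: -14229908 - 983*I*sqrt(8458) ≈ -1.423e+7 - 90404.0*I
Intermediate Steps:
r = 3721 (r = (-61)**2 = 3721)
O = -10 (O = -7 - 3 = -10)
J = I*sqrt(8458) (J = sqrt(-8458) = I*sqrt(8458) ≈ 91.967*I)
(t + O*r)*(J + 14476) = (36227 - 10*3721)*(I*sqrt(8458) + 14476) = (36227 - 37210)*(14476 + I*sqrt(8458)) = -983*(14476 + I*sqrt(8458)) = -14229908 - 983*I*sqrt(8458)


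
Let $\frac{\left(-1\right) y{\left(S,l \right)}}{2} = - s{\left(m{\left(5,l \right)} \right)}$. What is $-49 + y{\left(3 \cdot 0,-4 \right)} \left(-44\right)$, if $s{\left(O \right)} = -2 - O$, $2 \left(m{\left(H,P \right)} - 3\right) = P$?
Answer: $215$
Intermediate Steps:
$m{\left(H,P \right)} = 3 + \frac{P}{2}$
$y{\left(S,l \right)} = -10 - l$ ($y{\left(S,l \right)} = - 2 \left(- (-2 - \left(3 + \frac{l}{2}\right))\right) = - 2 \left(- (-5 - \frac{l}{2})\right) = - 2 \left(5 + \frac{l}{2}\right) = -10 - l$)
$-49 + y{\left(3 \cdot 0,-4 \right)} \left(-44\right) = -49 + \left(-10 - -4\right) \left(-44\right) = -49 + \left(-10 + 4\right) \left(-44\right) = -49 - -264 = -49 + 264 = 215$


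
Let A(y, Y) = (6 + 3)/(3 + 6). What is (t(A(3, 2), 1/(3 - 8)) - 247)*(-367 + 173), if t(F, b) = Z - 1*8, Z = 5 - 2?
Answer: 48888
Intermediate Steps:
Z = 3
A(y, Y) = 1 (A(y, Y) = 9/9 = 9*(⅑) = 1)
t(F, b) = -5 (t(F, b) = 3 - 1*8 = 3 - 8 = -5)
(t(A(3, 2), 1/(3 - 8)) - 247)*(-367 + 173) = (-5 - 247)*(-367 + 173) = -252*(-194) = 48888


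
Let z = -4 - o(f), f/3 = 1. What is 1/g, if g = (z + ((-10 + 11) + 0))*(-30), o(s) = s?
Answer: 1/180 ≈ 0.0055556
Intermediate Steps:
f = 3 (f = 3*1 = 3)
z = -7 (z = -4 - 1*3 = -4 - 3 = -7)
g = 180 (g = (-7 + ((-10 + 11) + 0))*(-30) = (-7 + (1 + 0))*(-30) = (-7 + 1)*(-30) = -6*(-30) = 180)
1/g = 1/180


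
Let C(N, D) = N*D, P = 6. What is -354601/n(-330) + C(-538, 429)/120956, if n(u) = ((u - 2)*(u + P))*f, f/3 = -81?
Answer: -136137452243/71856176976 ≈ -1.8946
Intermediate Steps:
f = -243 (f = 3*(-81) = -243)
n(u) = -243*(-2 + u)*(6 + u) (n(u) = ((u - 2)*(u + 6))*(-243) = ((-2 + u)*(6 + u))*(-243) = -243*(-2 + u)*(6 + u))
C(N, D) = D*N
-354601/n(-330) + C(-538, 429)/120956 = -354601/(2916 - 972*(-330) - 243*(-330)²) + (429*(-538))/120956 = -354601/(2916 + 320760 - 243*108900) - 230802*1/120956 = -354601/(2916 + 320760 - 26462700) - 10491/5498 = -354601/(-26139024) - 10491/5498 = -354601*(-1/26139024) - 10491/5498 = 354601/26139024 - 10491/5498 = -136137452243/71856176976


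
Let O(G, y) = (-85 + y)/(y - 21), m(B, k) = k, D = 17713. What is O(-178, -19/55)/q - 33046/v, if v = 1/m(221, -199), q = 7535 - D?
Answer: 39289140004497/5974486 ≈ 6.5762e+6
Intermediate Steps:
O(G, y) = (-85 + y)/(-21 + y)
q = -10178 (q = 7535 - 1*17713 = 7535 - 17713 = -10178)
v = -1/199 (v = 1/(-199) = -1/199 ≈ -0.0050251)
O(-178, -19/55)/q - 33046/v = ((-85 - 19/55)/(-21 - 19/55))/(-10178) - 33046/(-1/199) = ((-85 - 19*1/55)/(-21 - 19*1/55))*(-1/10178) - 33046*(-199) = ((-85 - 19/55)/(-21 - 19/55))*(-1/10178) + 6576154 = (-4694/55/(-1174/55))*(-1/10178) + 6576154 = -55/1174*(-4694/55)*(-1/10178) + 6576154 = (2347/587)*(-1/10178) + 6576154 = -2347/5974486 + 6576154 = 39289140004497/5974486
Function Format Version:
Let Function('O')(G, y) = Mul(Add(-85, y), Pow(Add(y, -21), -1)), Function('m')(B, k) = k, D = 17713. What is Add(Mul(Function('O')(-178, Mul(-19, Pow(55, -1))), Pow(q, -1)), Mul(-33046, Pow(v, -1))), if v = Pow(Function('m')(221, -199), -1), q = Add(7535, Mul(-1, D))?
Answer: Rational(39289140004497, 5974486) ≈ 6.5762e+6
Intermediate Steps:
Function('O')(G, y) = Mul(Pow(Add(-21, y), -1), Add(-85, y)) (Function('O')(G, y) = Mul(Add(-85, y), Pow(Add(-21, y), -1)) = Mul(Pow(Add(-21, y), -1), Add(-85, y)))
q = -10178 (q = Add(7535, Mul(-1, 17713)) = Add(7535, -17713) = -10178)
v = Rational(-1, 199) (v = Pow(-199, -1) = Rational(-1, 199) ≈ -0.0050251)
Add(Mul(Function('O')(-178, Mul(-19, Pow(55, -1))), Pow(q, -1)), Mul(-33046, Pow(v, -1))) = Add(Mul(Mul(Pow(Add(-21, Mul(-19, Pow(55, -1))), -1), Add(-85, Mul(-19, Pow(55, -1)))), Pow(-10178, -1)), Mul(-33046, Pow(Rational(-1, 199), -1))) = Add(Mul(Mul(Pow(Add(-21, Mul(-19, Rational(1, 55))), -1), Add(-85, Mul(-19, Rational(1, 55)))), Rational(-1, 10178)), Mul(-33046, -199)) = Add(Mul(Mul(Pow(Add(-21, Rational(-19, 55)), -1), Add(-85, Rational(-19, 55))), Rational(-1, 10178)), 6576154) = Add(Mul(Mul(Pow(Rational(-1174, 55), -1), Rational(-4694, 55)), Rational(-1, 10178)), 6576154) = Add(Mul(Mul(Rational(-55, 1174), Rational(-4694, 55)), Rational(-1, 10178)), 6576154) = Add(Mul(Rational(2347, 587), Rational(-1, 10178)), 6576154) = Add(Rational(-2347, 5974486), 6576154) = Rational(39289140004497, 5974486)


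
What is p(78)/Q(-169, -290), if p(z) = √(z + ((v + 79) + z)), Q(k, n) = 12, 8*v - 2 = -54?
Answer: √914/24 ≈ 1.2597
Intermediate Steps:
v = -13/2 (v = ¼ + (⅛)*(-54) = ¼ - 27/4 = -13/2 ≈ -6.5000)
p(z) = √(145/2 + 2*z) (p(z) = √(z + ((-13/2 + 79) + z)) = √(z + (145/2 + z)) = √(145/2 + 2*z))
p(78)/Q(-169, -290) = (√(290 + 8*78)/2)/12 = (√(290 + 624)/2)*(1/12) = (√914/2)*(1/12) = √914/24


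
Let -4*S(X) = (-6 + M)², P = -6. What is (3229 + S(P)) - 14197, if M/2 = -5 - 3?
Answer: -11089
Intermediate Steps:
M = -16 (M = 2*(-5 - 3) = 2*(-8) = -16)
S(X) = -121 (S(X) = -(-6 - 16)²/4 = -¼*(-22)² = -¼*484 = -121)
(3229 + S(P)) - 14197 = (3229 - 121) - 14197 = 3108 - 14197 = -11089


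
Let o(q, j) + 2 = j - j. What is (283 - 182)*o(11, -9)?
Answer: -202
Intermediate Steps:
o(q, j) = -2 (o(q, j) = -2 + (j - j) = -2 + 0 = -2)
(283 - 182)*o(11, -9) = (283 - 182)*(-2) = 101*(-2) = -202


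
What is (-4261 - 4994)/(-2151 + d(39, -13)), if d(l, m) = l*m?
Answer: 3085/886 ≈ 3.4819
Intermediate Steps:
(-4261 - 4994)/(-2151 + d(39, -13)) = (-4261 - 4994)/(-2151 + 39*(-13)) = -9255/(-2151 - 507) = -9255/(-2658) = -9255*(-1/2658) = 3085/886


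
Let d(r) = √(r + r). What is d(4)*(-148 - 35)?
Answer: -366*√2 ≈ -517.60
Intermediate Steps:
d(r) = √2*√r (d(r) = √(2*r) = √2*√r)
d(4)*(-148 - 35) = (√2*√4)*(-148 - 35) = (√2*2)*(-183) = (2*√2)*(-183) = -366*√2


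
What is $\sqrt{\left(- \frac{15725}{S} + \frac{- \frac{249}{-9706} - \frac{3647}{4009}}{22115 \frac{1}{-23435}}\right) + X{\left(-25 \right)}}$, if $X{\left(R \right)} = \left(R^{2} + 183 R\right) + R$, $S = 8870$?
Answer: $\frac{i \sqrt{520280281127482147354757246}}{361746594607} \approx 63.054 i$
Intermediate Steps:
$X{\left(R \right)} = R^{2} + 184 R$
$\sqrt{\left(- \frac{15725}{S} + \frac{- \frac{249}{-9706} - \frac{3647}{4009}}{22115 \frac{1}{-23435}}\right) + X{\left(-25 \right)}} = \sqrt{\left(- \frac{15725}{8870} + \frac{- \frac{249}{-9706} - \frac{3647}{4009}}{22115 \frac{1}{-23435}}\right) - 25 \left(184 - 25\right)} = \sqrt{\left(\left(-15725\right) \frac{1}{8870} + \frac{\left(-249\right) \left(- \frac{1}{9706}\right) - \frac{3647}{4009}}{22115 \left(- \frac{1}{23435}\right)}\right) - 3975} = \sqrt{\left(- \frac{3145}{1774} + \frac{\frac{249}{9706} - \frac{3647}{4009}}{- \frac{4423}{4687}}\right) - 3975} = \sqrt{\left(- \frac{3145}{1774} - - \frac{764126297}{815663122}\right) - 3975} = \sqrt{\left(- \frac{3145}{1774} + \frac{764126297}{815663122}\right) - 3975} = \sqrt{- \frac{302425116953}{361746594607} - 3975} = \sqrt{- \frac{1438245138679778}{361746594607}} = \frac{i \sqrt{520280281127482147354757246}}{361746594607}$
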